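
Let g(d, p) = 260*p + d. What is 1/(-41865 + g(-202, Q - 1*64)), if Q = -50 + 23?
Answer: -1/65727 ≈ -1.5214e-5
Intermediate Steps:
Q = -27
g(d, p) = d + 260*p
1/(-41865 + g(-202, Q - 1*64)) = 1/(-41865 + (-202 + 260*(-27 - 1*64))) = 1/(-41865 + (-202 + 260*(-27 - 64))) = 1/(-41865 + (-202 + 260*(-91))) = 1/(-41865 + (-202 - 23660)) = 1/(-41865 - 23862) = 1/(-65727) = -1/65727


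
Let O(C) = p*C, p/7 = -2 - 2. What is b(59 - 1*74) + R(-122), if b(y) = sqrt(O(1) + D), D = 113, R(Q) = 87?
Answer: 87 + sqrt(85) ≈ 96.219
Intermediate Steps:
p = -28 (p = 7*(-2 - 2) = 7*(-4) = -28)
O(C) = -28*C
b(y) = sqrt(85) (b(y) = sqrt(-28*1 + 113) = sqrt(-28 + 113) = sqrt(85))
b(59 - 1*74) + R(-122) = sqrt(85) + 87 = 87 + sqrt(85)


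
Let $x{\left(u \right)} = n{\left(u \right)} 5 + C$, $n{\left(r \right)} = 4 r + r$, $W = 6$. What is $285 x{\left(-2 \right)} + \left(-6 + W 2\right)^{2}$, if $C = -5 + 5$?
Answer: $-14214$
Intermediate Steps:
$n{\left(r \right)} = 5 r$
$C = 0$
$x{\left(u \right)} = 25 u$ ($x{\left(u \right)} = 5 u 5 + 0 = 25 u + 0 = 25 u$)
$285 x{\left(-2 \right)} + \left(-6 + W 2\right)^{2} = 285 \cdot 25 \left(-2\right) + \left(-6 + 6 \cdot 2\right)^{2} = 285 \left(-50\right) + \left(-6 + 12\right)^{2} = -14250 + 6^{2} = -14250 + 36 = -14214$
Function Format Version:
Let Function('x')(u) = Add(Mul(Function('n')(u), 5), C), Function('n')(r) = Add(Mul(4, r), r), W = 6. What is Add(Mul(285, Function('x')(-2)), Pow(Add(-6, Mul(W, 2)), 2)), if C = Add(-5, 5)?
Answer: -14214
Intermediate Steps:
Function('n')(r) = Mul(5, r)
C = 0
Function('x')(u) = Mul(25, u) (Function('x')(u) = Add(Mul(Mul(5, u), 5), 0) = Add(Mul(25, u), 0) = Mul(25, u))
Add(Mul(285, Function('x')(-2)), Pow(Add(-6, Mul(W, 2)), 2)) = Add(Mul(285, Mul(25, -2)), Pow(Add(-6, Mul(6, 2)), 2)) = Add(Mul(285, -50), Pow(Add(-6, 12), 2)) = Add(-14250, Pow(6, 2)) = Add(-14250, 36) = -14214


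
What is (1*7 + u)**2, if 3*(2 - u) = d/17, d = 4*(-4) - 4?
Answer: 229441/2601 ≈ 88.213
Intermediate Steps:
d = -20 (d = -16 - 4 = -20)
u = 122/51 (u = 2 - (-20)/(3*17) = 2 - 1/3*(-20/17) = 2 + 20/51 = 122/51 ≈ 2.3922)
(1*7 + u)**2 = (1*7 + 122/51)**2 = (7 + 122/51)**2 = (479/51)**2 = 229441/2601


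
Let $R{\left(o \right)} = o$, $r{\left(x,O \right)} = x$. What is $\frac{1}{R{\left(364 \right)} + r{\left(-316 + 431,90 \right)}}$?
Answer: $\frac{1}{479} \approx 0.0020877$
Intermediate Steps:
$\frac{1}{R{\left(364 \right)} + r{\left(-316 + 431,90 \right)}} = \frac{1}{364 + \left(-316 + 431\right)} = \frac{1}{364 + 115} = \frac{1}{479}$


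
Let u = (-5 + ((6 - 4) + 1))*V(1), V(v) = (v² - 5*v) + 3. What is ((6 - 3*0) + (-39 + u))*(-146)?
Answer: 4526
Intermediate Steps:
V(v) = 3 + v² - 5*v
u = 2 (u = (-5 + ((6 - 4) + 1))*(3 + 1² - 5*1) = (-5 + (2 + 1))*(3 + 1 - 5) = (-5 + 3)*(-1) = -2*(-1) = 2)
((6 - 3*0) + (-39 + u))*(-146) = ((6 - 3*0) + (-39 + 2))*(-146) = ((6 + 0) - 37)*(-146) = (6 - 37)*(-146) = -31*(-146) = 4526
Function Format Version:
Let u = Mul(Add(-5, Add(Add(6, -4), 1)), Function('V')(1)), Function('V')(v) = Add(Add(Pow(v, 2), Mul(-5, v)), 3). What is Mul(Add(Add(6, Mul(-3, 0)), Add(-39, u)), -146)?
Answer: 4526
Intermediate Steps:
Function('V')(v) = Add(3, Pow(v, 2), Mul(-5, v))
u = 2 (u = Mul(Add(-5, Add(Add(6, -4), 1)), Add(3, Pow(1, 2), Mul(-5, 1))) = Mul(Add(-5, Add(2, 1)), Add(3, 1, -5)) = Mul(Add(-5, 3), -1) = Mul(-2, -1) = 2)
Mul(Add(Add(6, Mul(-3, 0)), Add(-39, u)), -146) = Mul(Add(Add(6, Mul(-3, 0)), Add(-39, 2)), -146) = Mul(Add(Add(6, 0), -37), -146) = Mul(Add(6, -37), -146) = Mul(-31, -146) = 4526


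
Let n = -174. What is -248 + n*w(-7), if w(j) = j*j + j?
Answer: -7556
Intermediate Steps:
w(j) = j + j² (w(j) = j² + j = j + j²)
-248 + n*w(-7) = -248 - (-1218)*(1 - 7) = -248 - (-1218)*(-6) = -248 - 174*42 = -248 - 7308 = -7556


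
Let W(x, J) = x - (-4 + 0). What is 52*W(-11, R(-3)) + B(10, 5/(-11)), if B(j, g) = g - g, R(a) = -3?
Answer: -364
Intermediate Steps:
B(j, g) = 0
W(x, J) = 4 + x (W(x, J) = x - 1*(-4) = x + 4 = 4 + x)
52*W(-11, R(-3)) + B(10, 5/(-11)) = 52*(4 - 11) + 0 = 52*(-7) + 0 = -364 + 0 = -364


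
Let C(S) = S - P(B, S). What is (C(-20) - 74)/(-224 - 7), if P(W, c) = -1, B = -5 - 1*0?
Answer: 31/77 ≈ 0.40260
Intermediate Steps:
B = -5 (B = -5 + 0 = -5)
C(S) = 1 + S (C(S) = S - 1*(-1) = S + 1 = 1 + S)
(C(-20) - 74)/(-224 - 7) = ((1 - 20) - 74)/(-224 - 7) = (-19 - 74)/(-231) = -93*(-1/231) = 31/77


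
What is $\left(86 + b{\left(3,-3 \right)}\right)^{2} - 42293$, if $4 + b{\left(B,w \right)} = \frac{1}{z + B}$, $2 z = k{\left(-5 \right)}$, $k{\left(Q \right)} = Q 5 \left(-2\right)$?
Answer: $- \frac{27881503}{784} \approx -35563.0$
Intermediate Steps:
$k{\left(Q \right)} = - 10 Q$ ($k{\left(Q \right)} = 5 Q \left(-2\right) = - 10 Q$)
$z = 25$ ($z = \frac{\left(-10\right) \left(-5\right)}{2} = \frac{1}{2} \cdot 50 = 25$)
$b{\left(B,w \right)} = -4 + \frac{1}{25 + B}$
$\left(86 + b{\left(3,-3 \right)}\right)^{2} - 42293 = \left(86 + \frac{-99 - 12}{25 + 3}\right)^{2} - 42293 = \left(86 + \frac{-99 - 12}{28}\right)^{2} - 42293 = \left(86 + \frac{1}{28} \left(-111\right)\right)^{2} - 42293 = \left(86 - \frac{111}{28}\right)^{2} - 42293 = \left(\frac{2297}{28}\right)^{2} - 42293 = \frac{5276209}{784} - 42293 = - \frac{27881503}{784}$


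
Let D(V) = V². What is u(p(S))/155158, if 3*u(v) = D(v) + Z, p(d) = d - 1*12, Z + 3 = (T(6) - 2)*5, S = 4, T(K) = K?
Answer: 27/155158 ≈ 0.00017402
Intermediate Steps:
Z = 17 (Z = -3 + (6 - 2)*5 = -3 + 4*5 = -3 + 20 = 17)
p(d) = -12 + d (p(d) = d - 12 = -12 + d)
u(v) = 17/3 + v²/3 (u(v) = (v² + 17)/3 = (17 + v²)/3 = 17/3 + v²/3)
u(p(S))/155158 = (17/3 + (-12 + 4)²/3)/155158 = (17/3 + (⅓)*(-8)²)*(1/155158) = (17/3 + (⅓)*64)*(1/155158) = (17/3 + 64/3)*(1/155158) = 27*(1/155158) = 27/155158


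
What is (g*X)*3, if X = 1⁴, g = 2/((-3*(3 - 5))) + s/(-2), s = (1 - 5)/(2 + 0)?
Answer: 4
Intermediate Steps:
s = -2 (s = -4/2 = -4*½ = -2)
g = 4/3 (g = 2/((-3*(3 - 5))) - 2/(-2) = 2/((-3*(-2))) - 2*(-½) = 2/6 + 1 = 2*(⅙) + 1 = ⅓ + 1 = 4/3 ≈ 1.3333)
X = 1
(g*X)*3 = ((4/3)*1)*3 = (4/3)*3 = 4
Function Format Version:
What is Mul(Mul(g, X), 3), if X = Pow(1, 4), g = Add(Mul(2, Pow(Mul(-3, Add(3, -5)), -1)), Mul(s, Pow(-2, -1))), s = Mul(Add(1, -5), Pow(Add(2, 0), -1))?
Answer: 4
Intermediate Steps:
s = -2 (s = Mul(-4, Pow(2, -1)) = Mul(-4, Rational(1, 2)) = -2)
g = Rational(4, 3) (g = Add(Mul(2, Pow(Mul(-3, Add(3, -5)), -1)), Mul(-2, Pow(-2, -1))) = Add(Mul(2, Pow(Mul(-3, -2), -1)), Mul(-2, Rational(-1, 2))) = Add(Mul(2, Pow(6, -1)), 1) = Add(Mul(2, Rational(1, 6)), 1) = Add(Rational(1, 3), 1) = Rational(4, 3) ≈ 1.3333)
X = 1
Mul(Mul(g, X), 3) = Mul(Mul(Rational(4, 3), 1), 3) = Mul(Rational(4, 3), 3) = 4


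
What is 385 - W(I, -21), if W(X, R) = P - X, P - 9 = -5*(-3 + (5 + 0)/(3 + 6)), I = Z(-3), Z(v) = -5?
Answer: 3229/9 ≈ 358.78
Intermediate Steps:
I = -5
P = 191/9 (P = 9 - 5*(-3 + (5 + 0)/(3 + 6)) = 9 - 5*(-3 + 5/9) = 9 - 5*(-22/9) = 9 + 110/9 = 191/9 ≈ 21.222)
W(X, R) = 191/9 - X
385 - W(I, -21) = 385 - (191/9 - 1*(-5)) = 385 - (191/9 + 5) = 385 - 1*236/9 = 385 - 236/9 = 3229/9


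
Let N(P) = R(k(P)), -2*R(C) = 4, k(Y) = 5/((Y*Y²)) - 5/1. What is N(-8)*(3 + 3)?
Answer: -12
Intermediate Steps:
k(Y) = -5 + 5/Y³ (k(Y) = 5/(Y³) - 5*1 = 5/Y³ - 5 = -5 + 5/Y³)
R(C) = -2 (R(C) = -½*4 = -2)
N(P) = -2
N(-8)*(3 + 3) = -2*(3 + 3) = -2*6 = -12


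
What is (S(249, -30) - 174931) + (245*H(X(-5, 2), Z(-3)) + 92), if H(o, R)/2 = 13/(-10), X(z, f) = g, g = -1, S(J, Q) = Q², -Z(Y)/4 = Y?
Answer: -174576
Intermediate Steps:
Z(Y) = -4*Y
X(z, f) = -1
H(o, R) = -13/5 (H(o, R) = 2*(13/(-10)) = 2*(13*(-⅒)) = 2*(-13/10) = -13/5)
(S(249, -30) - 174931) + (245*H(X(-5, 2), Z(-3)) + 92) = ((-30)² - 174931) + (245*(-13/5) + 92) = (900 - 174931) + (-637 + 92) = -174031 - 545 = -174576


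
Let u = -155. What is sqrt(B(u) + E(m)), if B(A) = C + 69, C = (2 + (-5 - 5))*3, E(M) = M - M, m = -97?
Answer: 3*sqrt(5) ≈ 6.7082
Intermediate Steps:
E(M) = 0
C = -24 (C = (2 - 10)*3 = -8*3 = -24)
B(A) = 45 (B(A) = -24 + 69 = 45)
sqrt(B(u) + E(m)) = sqrt(45 + 0) = sqrt(45) = 3*sqrt(5)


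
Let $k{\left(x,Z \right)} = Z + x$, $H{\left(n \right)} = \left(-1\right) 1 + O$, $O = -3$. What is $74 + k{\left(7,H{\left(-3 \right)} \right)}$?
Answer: $77$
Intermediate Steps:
$H{\left(n \right)} = -4$ ($H{\left(n \right)} = \left(-1\right) 1 - 3 = -1 - 3 = -4$)
$74 + k{\left(7,H{\left(-3 \right)} \right)} = 74 + \left(-4 + 7\right) = 74 + 3 = 77$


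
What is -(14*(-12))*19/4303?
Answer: 3192/4303 ≈ 0.74181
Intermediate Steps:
-(14*(-12))*19/4303 = -(-168*19)/4303 = -(-3192)/4303 = -1*(-3192/4303) = 3192/4303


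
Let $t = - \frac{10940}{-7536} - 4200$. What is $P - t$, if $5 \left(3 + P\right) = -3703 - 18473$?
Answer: $- \frac{2257519}{9420} \approx -239.65$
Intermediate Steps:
$P = - \frac{22191}{5}$ ($P = -3 + \frac{-3703 - 18473}{5} = -3 + \frac{1}{5} \left(-22176\right) = -3 - \frac{22176}{5} = - \frac{22191}{5} \approx -4438.2$)
$t = - \frac{7910065}{1884}$ ($t = \left(-10940\right) \left(- \frac{1}{7536}\right) - 4200 = \frac{2735}{1884} - 4200 = - \frac{7910065}{1884} \approx -4198.5$)
$P - t = - \frac{22191}{5} - - \frac{7910065}{1884} = - \frac{22191}{5} + \frac{7910065}{1884} = - \frac{2257519}{9420}$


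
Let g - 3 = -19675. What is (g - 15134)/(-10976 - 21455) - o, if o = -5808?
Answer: 188394054/32431 ≈ 5809.1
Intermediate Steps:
g = -19672 (g = 3 - 19675 = -19672)
(g - 15134)/(-10976 - 21455) - o = (-19672 - 15134)/(-10976 - 21455) - 1*(-5808) = -34806/(-32431) + 5808 = -34806*(-1/32431) + 5808 = 34806/32431 + 5808 = 188394054/32431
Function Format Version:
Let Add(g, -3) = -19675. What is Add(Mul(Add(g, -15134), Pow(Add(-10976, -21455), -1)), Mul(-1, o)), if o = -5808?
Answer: Rational(188394054, 32431) ≈ 5809.1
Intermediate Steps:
g = -19672 (g = Add(3, -19675) = -19672)
Add(Mul(Add(g, -15134), Pow(Add(-10976, -21455), -1)), Mul(-1, o)) = Add(Mul(Add(-19672, -15134), Pow(Add(-10976, -21455), -1)), Mul(-1, -5808)) = Add(Mul(-34806, Pow(-32431, -1)), 5808) = Add(Mul(-34806, Rational(-1, 32431)), 5808) = Add(Rational(34806, 32431), 5808) = Rational(188394054, 32431)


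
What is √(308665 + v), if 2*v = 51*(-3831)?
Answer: √843898/2 ≈ 459.32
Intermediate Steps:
v = -195381/2 (v = (51*(-3831))/2 = (½)*(-195381) = -195381/2 ≈ -97691.)
√(308665 + v) = √(308665 - 195381/2) = √(421949/2) = √843898/2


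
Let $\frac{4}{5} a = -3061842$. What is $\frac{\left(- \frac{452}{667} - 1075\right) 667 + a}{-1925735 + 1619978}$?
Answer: $\frac{1009951}{67946} \approx 14.864$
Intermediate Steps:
$a = - \frac{7654605}{2}$ ($a = \frac{5}{4} \left(-3061842\right) = - \frac{7654605}{2} \approx -3.8273 \cdot 10^{6}$)
$\frac{\left(- \frac{452}{667} - 1075\right) 667 + a}{-1925735 + 1619978} = \frac{\left(- \frac{452}{667} - 1075\right) 667 - \frac{7654605}{2}}{-1925735 + 1619978} = \frac{\left(\left(-452\right) \frac{1}{667} - 1075\right) 667 - \frac{7654605}{2}}{-305757} = \left(\left(- \frac{452}{667} - 1075\right) 667 - \frac{7654605}{2}\right) \left(- \frac{1}{305757}\right) = \left(\left(- \frac{717477}{667}\right) 667 - \frac{7654605}{2}\right) \left(- \frac{1}{305757}\right) = \left(-717477 - \frac{7654605}{2}\right) \left(- \frac{1}{305757}\right) = \left(- \frac{9089559}{2}\right) \left(- \frac{1}{305757}\right) = \frac{1009951}{67946}$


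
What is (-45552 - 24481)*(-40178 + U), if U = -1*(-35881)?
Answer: 300931801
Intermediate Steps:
U = 35881
(-45552 - 24481)*(-40178 + U) = (-45552 - 24481)*(-40178 + 35881) = -70033*(-4297) = 300931801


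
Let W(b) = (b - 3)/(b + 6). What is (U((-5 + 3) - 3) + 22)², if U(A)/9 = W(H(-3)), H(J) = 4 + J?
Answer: 18496/49 ≈ 377.47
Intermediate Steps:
W(b) = (-3 + b)/(6 + b)
U(A) = -18/7 (U(A) = 9*((-3 + (4 - 3))/(6 + (4 - 3))) = 9*((-3 + 1)/(6 + 1)) = 9*(-2/7) = -18/7)
(U((-5 + 3) - 3) + 22)² = (-18/7 + 22)² = (136/7)² = 18496/49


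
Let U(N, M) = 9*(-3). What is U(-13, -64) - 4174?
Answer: -4201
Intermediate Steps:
U(N, M) = -27
U(-13, -64) - 4174 = -27 - 4174 = -4201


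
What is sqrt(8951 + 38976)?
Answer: sqrt(47927) ≈ 218.92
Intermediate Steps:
sqrt(8951 + 38976) = sqrt(47927)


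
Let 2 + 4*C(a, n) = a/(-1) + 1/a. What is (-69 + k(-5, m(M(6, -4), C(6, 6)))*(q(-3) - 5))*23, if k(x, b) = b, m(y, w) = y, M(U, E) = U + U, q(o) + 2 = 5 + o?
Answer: -2967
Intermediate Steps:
q(o) = 3 + o (q(o) = -2 + (5 + o) = 3 + o)
M(U, E) = 2*U
C(a, n) = -½ - a/4 + 1/(4*a) (C(a, n) = -½ + (a/(-1) + 1/a)/4 = -½ + (a*(-1) + 1/a)/4 = -½ + (-a + 1/a)/4 = -½ + (1/a - a)/4 = -½ + (-a/4 + 1/(4*a)) = -½ - a/4 + 1/(4*a))
(-69 + k(-5, m(M(6, -4), C(6, 6)))*(q(-3) - 5))*23 = (-69 + (2*6)*((3 - 3) - 5))*23 = (-69 + 12*(0 - 5))*23 = (-69 + 12*(-5))*23 = (-69 - 60)*23 = -129*23 = -2967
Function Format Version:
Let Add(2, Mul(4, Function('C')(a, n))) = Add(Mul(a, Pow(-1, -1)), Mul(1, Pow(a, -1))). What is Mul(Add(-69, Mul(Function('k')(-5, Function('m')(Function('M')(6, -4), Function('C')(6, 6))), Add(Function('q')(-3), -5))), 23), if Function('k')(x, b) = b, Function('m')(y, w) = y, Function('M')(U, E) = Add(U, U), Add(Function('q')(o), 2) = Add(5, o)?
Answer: -2967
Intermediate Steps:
Function('q')(o) = Add(3, o) (Function('q')(o) = Add(-2, Add(5, o)) = Add(3, o))
Function('M')(U, E) = Mul(2, U)
Function('C')(a, n) = Add(Rational(-1, 2), Mul(Rational(-1, 4), a), Mul(Rational(1, 4), Pow(a, -1))) (Function('C')(a, n) = Add(Rational(-1, 2), Mul(Rational(1, 4), Add(Mul(a, Pow(-1, -1)), Mul(1, Pow(a, -1))))) = Add(Rational(-1, 2), Mul(Rational(1, 4), Add(Mul(a, -1), Pow(a, -1)))) = Add(Rational(-1, 2), Mul(Rational(1, 4), Add(Mul(-1, a), Pow(a, -1)))) = Add(Rational(-1, 2), Mul(Rational(1, 4), Add(Pow(a, -1), Mul(-1, a)))) = Add(Rational(-1, 2), Add(Mul(Rational(-1, 4), a), Mul(Rational(1, 4), Pow(a, -1)))) = Add(Rational(-1, 2), Mul(Rational(-1, 4), a), Mul(Rational(1, 4), Pow(a, -1))))
Mul(Add(-69, Mul(Function('k')(-5, Function('m')(Function('M')(6, -4), Function('C')(6, 6))), Add(Function('q')(-3), -5))), 23) = Mul(Add(-69, Mul(Mul(2, 6), Add(Add(3, -3), -5))), 23) = Mul(Add(-69, Mul(12, Add(0, -5))), 23) = Mul(Add(-69, Mul(12, -5)), 23) = Mul(Add(-69, -60), 23) = Mul(-129, 23) = -2967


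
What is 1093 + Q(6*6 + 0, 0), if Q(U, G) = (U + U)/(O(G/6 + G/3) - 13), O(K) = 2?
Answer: 11951/11 ≈ 1086.5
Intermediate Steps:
Q(U, G) = -2*U/11 (Q(U, G) = (U + U)/(2 - 13) = (2*U)/(-11) = (2*U)*(-1/11) = -2*U/11)
1093 + Q(6*6 + 0, 0) = 1093 - 2*(6*6 + 0)/11 = 1093 - 2*(36 + 0)/11 = 1093 - 2/11*36 = 1093 - 72/11 = 11951/11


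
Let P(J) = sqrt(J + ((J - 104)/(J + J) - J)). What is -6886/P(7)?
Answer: 6886*I*sqrt(1358)/97 ≈ 2616.0*I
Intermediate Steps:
P(J) = sqrt(2)*sqrt((-104 + J)/J)/2 (P(J) = sqrt(J + ((-104 + J)/((2*J)) - J)) = sqrt(J + ((-104 + J)*(1/(2*J)) - J)) = sqrt(J + ((-104 + J)/(2*J) - J)) = sqrt(J + (-J + (-104 + J)/(2*J))) = sqrt((-104 + J)/(2*J)) = sqrt(2)*sqrt((-104 + J)/J)/2)
-6886/P(7) = -6886*sqrt(14)/sqrt(-104 + 7) = -6886*(-I*sqrt(1358)/97) = -(-6886)*I*sqrt(1358)/97 = 6886*I*sqrt(1358)/97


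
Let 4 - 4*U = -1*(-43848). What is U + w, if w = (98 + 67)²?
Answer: 16264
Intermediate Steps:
w = 27225 (w = 165² = 27225)
U = -10961 (U = 1 - (-1)*(-43848)/4 = 1 - ¼*43848 = 1 - 10962 = -10961)
U + w = -10961 + 27225 = 16264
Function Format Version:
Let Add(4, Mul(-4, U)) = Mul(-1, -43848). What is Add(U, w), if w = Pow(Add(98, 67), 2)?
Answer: 16264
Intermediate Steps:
w = 27225 (w = Pow(165, 2) = 27225)
U = -10961 (U = Add(1, Mul(Rational(-1, 4), Mul(-1, -43848))) = Add(1, Mul(Rational(-1, 4), 43848)) = Add(1, -10962) = -10961)
Add(U, w) = Add(-10961, 27225) = 16264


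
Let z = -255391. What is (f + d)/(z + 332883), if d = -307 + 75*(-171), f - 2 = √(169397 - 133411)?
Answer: -6565/38746 + √35986/77492 ≈ -0.16699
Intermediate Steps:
f = 2 + √35986 (f = 2 + √(169397 - 133411) = 2 + √35986 ≈ 191.70)
d = -13132 (d = -307 - 12825 = -13132)
(f + d)/(z + 332883) = ((2 + √35986) - 13132)/(-255391 + 332883) = (-13130 + √35986)/77492 = (-13130 + √35986)*(1/77492) = -6565/38746 + √35986/77492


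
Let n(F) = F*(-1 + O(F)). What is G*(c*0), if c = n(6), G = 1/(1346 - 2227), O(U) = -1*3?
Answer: 0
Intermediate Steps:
O(U) = -3
n(F) = -4*F (n(F) = F*(-1 - 3) = F*(-4) = -4*F)
G = -1/881 (G = 1/(-881) = -1/881 ≈ -0.0011351)
c = -24 (c = -4*6 = -24)
G*(c*0) = -(-24)*0/881 = -1/881*0 = 0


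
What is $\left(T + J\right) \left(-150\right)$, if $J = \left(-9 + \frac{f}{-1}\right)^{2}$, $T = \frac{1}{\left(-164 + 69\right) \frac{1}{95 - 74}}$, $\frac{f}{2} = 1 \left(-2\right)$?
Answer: $- \frac{70620}{19} \approx -3716.8$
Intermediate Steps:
$f = -4$ ($f = 2 \cdot 1 \left(-2\right) = 2 \left(-2\right) = -4$)
$T = - \frac{21}{95}$ ($T = \frac{1}{\left(-95\right) \frac{1}{21}} = \frac{1}{- \frac{95}{21}} = - \frac{21}{95} \approx -0.22105$)
$J = 25$ ($J = \left(-9 - \frac{4}{-1}\right)^{2} = \left(-9 - -4\right)^{2} = \left(-9 + 4\right)^{2} = \left(-5\right)^{2} = 25$)
$\left(T + J\right) \left(-150\right) = \left(- \frac{21}{95} + 25\right) \left(-150\right) = \frac{2354}{95} \left(-150\right) = - \frac{70620}{19}$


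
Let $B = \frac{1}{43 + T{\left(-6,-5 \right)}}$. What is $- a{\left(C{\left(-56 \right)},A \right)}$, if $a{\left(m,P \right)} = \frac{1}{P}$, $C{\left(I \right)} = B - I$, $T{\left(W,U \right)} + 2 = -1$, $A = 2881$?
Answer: $- \frac{1}{2881} \approx -0.0003471$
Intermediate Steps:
$T{\left(W,U \right)} = -3$ ($T{\left(W,U \right)} = -2 - 1 = -3$)
$B = \frac{1}{40}$ ($B = \frac{1}{43 - 3} = \frac{1}{40} \approx 0.025$)
$C{\left(I \right)} = \frac{1}{40} - I$
$- a{\left(C{\left(-56 \right)},A \right)} = - \frac{1}{2881}$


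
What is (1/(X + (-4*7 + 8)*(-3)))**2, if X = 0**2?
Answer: 1/3600 ≈ 0.00027778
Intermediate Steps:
X = 0
(1/(X + (-4*7 + 8)*(-3)))**2 = (1/(0 + (-4*7 + 8)*(-3)))**2 = (1/(0 + (-28 + 8)*(-3)))**2 = (1/(0 - 20*(-3)))**2 = (1/(0 + 60))**2 = (1/60)**2 = 1/3600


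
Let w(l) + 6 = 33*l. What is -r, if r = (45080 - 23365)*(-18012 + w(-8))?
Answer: 396993630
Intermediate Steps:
w(l) = -6 + 33*l
r = -396993630 (r = (45080 - 23365)*(-18012 + (-6 + 33*(-8))) = 21715*(-18012 + (-6 - 264)) = 21715*(-18012 - 270) = 21715*(-18282) = -396993630)
-r = -1*(-396993630) = 396993630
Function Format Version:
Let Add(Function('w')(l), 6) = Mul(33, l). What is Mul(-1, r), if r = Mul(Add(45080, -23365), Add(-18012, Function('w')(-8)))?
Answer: 396993630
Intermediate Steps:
Function('w')(l) = Add(-6, Mul(33, l))
r = -396993630 (r = Mul(Add(45080, -23365), Add(-18012, Add(-6, Mul(33, -8)))) = Mul(21715, Add(-18012, Add(-6, -264))) = Mul(21715, Add(-18012, -270)) = Mul(21715, -18282) = -396993630)
Mul(-1, r) = Mul(-1, -396993630) = 396993630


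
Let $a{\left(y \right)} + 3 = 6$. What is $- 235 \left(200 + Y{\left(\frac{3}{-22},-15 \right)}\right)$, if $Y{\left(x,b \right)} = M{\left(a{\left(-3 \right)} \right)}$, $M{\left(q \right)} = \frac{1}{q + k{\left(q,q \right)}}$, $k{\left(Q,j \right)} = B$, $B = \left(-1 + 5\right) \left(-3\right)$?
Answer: $- \frac{422765}{9} \approx -46974.0$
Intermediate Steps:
$a{\left(y \right)} = 3$ ($a{\left(y \right)} = -3 + 6 = 3$)
$B = -12$ ($B = 4 \left(-3\right) = -12$)
$k{\left(Q,j \right)} = -12$
$M{\left(q \right)} = \frac{1}{-12 + q}$ ($M{\left(q \right)} = \frac{1}{q - 12} = \frac{1}{-12 + q}$)
$Y{\left(x,b \right)} = - \frac{1}{9}$ ($Y{\left(x,b \right)} = \frac{1}{-12 + 3} = \frac{1}{-9} = - \frac{1}{9}$)
$- 235 \left(200 + Y{\left(\frac{3}{-22},-15 \right)}\right) = - 235 \left(200 - \frac{1}{9}\right) = \left(-235\right) \frac{1799}{9} = - \frac{422765}{9}$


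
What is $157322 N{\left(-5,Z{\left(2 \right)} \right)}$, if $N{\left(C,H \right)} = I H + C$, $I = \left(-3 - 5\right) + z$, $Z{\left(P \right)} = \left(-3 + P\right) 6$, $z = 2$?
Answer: $4876982$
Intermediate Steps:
$Z{\left(P \right)} = -18 + 6 P$
$I = -6$ ($I = \left(-3 - 5\right) + 2 = -8 + 2 = -6$)
$N{\left(C,H \right)} = C - 6 H$ ($N{\left(C,H \right)} = - 6 H + C = C - 6 H$)
$157322 N{\left(-5,Z{\left(2 \right)} \right)} = 157322 \left(-5 - 6 \left(-18 + 6 \cdot 2\right)\right) = 157322 \left(-5 - 6 \left(-18 + 12\right)\right) = 157322 \left(-5 - -36\right) = 157322 \left(-5 + 36\right) = 157322 \cdot 31 = 4876982$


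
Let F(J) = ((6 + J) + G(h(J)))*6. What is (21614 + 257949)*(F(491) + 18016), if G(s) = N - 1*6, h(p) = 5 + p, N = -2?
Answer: 5856844850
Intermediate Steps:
G(s) = -8 (G(s) = -2 - 1*6 = -2 - 6 = -8)
F(J) = -12 + 6*J (F(J) = ((6 + J) - 8)*6 = (-2 + J)*6 = -12 + 6*J)
(21614 + 257949)*(F(491) + 18016) = (21614 + 257949)*((-12 + 6*491) + 18016) = 279563*((-12 + 2946) + 18016) = 279563*(2934 + 18016) = 279563*20950 = 5856844850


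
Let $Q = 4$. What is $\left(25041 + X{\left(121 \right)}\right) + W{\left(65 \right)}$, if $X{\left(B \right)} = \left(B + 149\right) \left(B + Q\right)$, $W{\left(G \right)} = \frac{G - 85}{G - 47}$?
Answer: $\frac{529109}{9} \approx 58790.0$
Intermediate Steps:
$W{\left(G \right)} = \frac{-85 + G}{-47 + G}$
$X{\left(B \right)} = \left(4 + B\right) \left(149 + B\right)$ ($X{\left(B \right)} = \left(B + 149\right) \left(B + 4\right) = \left(149 + B\right) \left(4 + B\right) = \left(4 + B\right) \left(149 + B\right)$)
$\left(25041 + X{\left(121 \right)}\right) + W{\left(65 \right)} = \left(25041 + \left(596 + 121^{2} + 153 \cdot 121\right)\right) + \frac{-85 + 65}{-47 + 65} = \left(25041 + \left(596 + 14641 + 18513\right)\right) + \frac{1}{18} \left(-20\right) = \left(25041 + 33750\right) + \frac{1}{18} \left(-20\right) = 58791 - \frac{10}{9} = \frac{529109}{9}$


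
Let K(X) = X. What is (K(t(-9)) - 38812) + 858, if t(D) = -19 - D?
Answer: -37964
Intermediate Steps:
(K(t(-9)) - 38812) + 858 = ((-19 - 1*(-9)) - 38812) + 858 = ((-19 + 9) - 38812) + 858 = (-10 - 38812) + 858 = -38822 + 858 = -37964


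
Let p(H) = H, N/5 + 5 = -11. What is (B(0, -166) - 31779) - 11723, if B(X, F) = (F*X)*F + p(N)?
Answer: -43582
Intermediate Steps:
N = -80 (N = -25 + 5*(-11) = -25 - 55 = -80)
B(X, F) = -80 + X*F² (B(X, F) = (F*X)*F - 80 = X*F² - 80 = -80 + X*F²)
(B(0, -166) - 31779) - 11723 = ((-80 + 0*(-166)²) - 31779) - 11723 = ((-80 + 0*27556) - 31779) - 11723 = ((-80 + 0) - 31779) - 11723 = (-80 - 31779) - 11723 = -31859 - 11723 = -43582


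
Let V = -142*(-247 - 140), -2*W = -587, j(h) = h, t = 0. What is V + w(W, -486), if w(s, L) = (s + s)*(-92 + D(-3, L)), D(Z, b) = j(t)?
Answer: 950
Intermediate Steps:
D(Z, b) = 0
W = 587/2 (W = -1/2*(-587) = 587/2 ≈ 293.50)
w(s, L) = -184*s (w(s, L) = (s + s)*(-92 + 0) = (2*s)*(-92) = -184*s)
V = 54954 (V = -142*(-387) = 54954)
V + w(W, -486) = 54954 - 184*587/2 = 54954 - 54004 = 950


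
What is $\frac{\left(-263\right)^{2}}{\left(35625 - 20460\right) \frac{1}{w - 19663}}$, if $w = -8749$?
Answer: $- \frac{1965229628}{15165} \approx -1.2959 \cdot 10^{5}$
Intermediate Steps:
$\frac{\left(-263\right)^{2}}{\left(35625 - 20460\right) \frac{1}{w - 19663}} = \frac{\left(-263\right)^{2}}{\left(35625 - 20460\right) \frac{1}{-8749 - 19663}} = \frac{69169}{15165 \frac{1}{-28412}} = \frac{69169}{15165 \left(- \frac{1}{28412}\right)} = \frac{69169}{- \frac{15165}{28412}} = 69169 \left(- \frac{28412}{15165}\right) = - \frac{1965229628}{15165}$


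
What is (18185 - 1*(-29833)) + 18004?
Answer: 66022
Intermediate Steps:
(18185 - 1*(-29833)) + 18004 = (18185 + 29833) + 18004 = 48018 + 18004 = 66022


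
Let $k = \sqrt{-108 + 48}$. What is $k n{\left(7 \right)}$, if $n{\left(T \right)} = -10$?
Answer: $- 20 i \sqrt{15} \approx - 77.46 i$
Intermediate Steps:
$k = 2 i \sqrt{15}$ ($k = \sqrt{-60} = 2 i \sqrt{15} \approx 7.746 i$)
$k n{\left(7 \right)} = 2 i \sqrt{15} \left(-10\right) = - 20 i \sqrt{15}$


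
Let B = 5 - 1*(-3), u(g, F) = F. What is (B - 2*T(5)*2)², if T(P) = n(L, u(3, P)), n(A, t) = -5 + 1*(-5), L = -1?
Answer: 2304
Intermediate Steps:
n(A, t) = -10 (n(A, t) = -5 - 5 = -10)
T(P) = -10
B = 8 (B = 5 + 3 = 8)
(B - 2*T(5)*2)² = (8 - 2*(-10)*2)² = (8 + 20*2)² = (8 + 40)² = 48² = 2304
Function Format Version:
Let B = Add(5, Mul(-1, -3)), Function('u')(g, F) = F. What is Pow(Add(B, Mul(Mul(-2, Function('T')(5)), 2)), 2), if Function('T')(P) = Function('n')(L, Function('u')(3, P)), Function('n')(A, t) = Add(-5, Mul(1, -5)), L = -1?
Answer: 2304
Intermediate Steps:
Function('n')(A, t) = -10 (Function('n')(A, t) = Add(-5, -5) = -10)
Function('T')(P) = -10
B = 8 (B = Add(5, 3) = 8)
Pow(Add(B, Mul(Mul(-2, Function('T')(5)), 2)), 2) = Pow(Add(8, Mul(Mul(-2, -10), 2)), 2) = Pow(Add(8, Mul(20, 2)), 2) = Pow(Add(8, 40), 2) = Pow(48, 2) = 2304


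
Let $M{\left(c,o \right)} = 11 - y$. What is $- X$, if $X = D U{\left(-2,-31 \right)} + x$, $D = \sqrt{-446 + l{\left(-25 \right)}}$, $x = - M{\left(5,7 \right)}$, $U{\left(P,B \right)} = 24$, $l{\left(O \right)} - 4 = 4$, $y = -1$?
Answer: $12 - 24 i \sqrt{438} \approx 12.0 - 502.28 i$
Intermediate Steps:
$l{\left(O \right)} = 8$ ($l{\left(O \right)} = 4 + 4 = 8$)
$M{\left(c,o \right)} = 12$ ($M{\left(c,o \right)} = 11 - -1 = 11 + 1 = 12$)
$x = -12$ ($x = \left(-1\right) 12 = -12$)
$D = i \sqrt{438}$ ($D = \sqrt{-446 + 8} = \sqrt{-438} = i \sqrt{438} \approx 20.928 i$)
$X = -12 + 24 i \sqrt{438}$ ($X = i \sqrt{438} \cdot 24 - 12 = 24 i \sqrt{438} - 12 = -12 + 24 i \sqrt{438} \approx -12.0 + 502.28 i$)
$- X = - (-12 + 24 i \sqrt{438}) = 12 - 24 i \sqrt{438}$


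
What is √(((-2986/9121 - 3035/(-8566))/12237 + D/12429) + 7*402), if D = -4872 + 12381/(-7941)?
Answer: √34367645866773231029730912532885713460054/3494967211458101274 ≈ 53.043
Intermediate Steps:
D = -12900311/2647 (D = -4872 + 12381*(-1/7941) = -4872 - 4127/2647 = -12900311/2647 ≈ -4873.6)
√(((-2986/9121 - 3035/(-8566))/12237 + D/12429) + 7*402) = √(((-2986/9121 - 3035/(-8566))/12237 - 12900311/2647/12429) + 7*402) = √(((-2986*1/9121 - 3035*(-1/8566))*(1/12237) - 12900311/2647*1/12429) + 2814) = √(((-2986/9121 + 3035/8566)*(1/12237) - 12900311/32899563) + 2814) = √(((2104159/78130486)*(1/12237) - 12900311/32899563) + 2814) = √((2104159/956082757182 - 12900311/32899563) + 2814) = √(-4111231894491233695/10484901634374303822 + 2814) = √(29500401967234799721413/10484901634374303822) = √34367645866773231029730912532885713460054/3494967211458101274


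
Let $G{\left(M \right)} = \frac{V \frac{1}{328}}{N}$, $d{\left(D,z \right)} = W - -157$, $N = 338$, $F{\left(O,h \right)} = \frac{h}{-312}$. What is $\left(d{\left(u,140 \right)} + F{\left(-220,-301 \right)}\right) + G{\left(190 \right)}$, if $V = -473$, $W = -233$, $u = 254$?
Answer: $- \frac{24957545}{332592} \approx -75.04$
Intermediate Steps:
$F{\left(O,h \right)} = - \frac{h}{312}$ ($F{\left(O,h \right)} = h \left(- \frac{1}{312}\right) = - \frac{h}{312}$)
$d{\left(D,z \right)} = -76$ ($d{\left(D,z \right)} = -233 - -157 = -233 + 157 = -76$)
$G{\left(M \right)} = - \frac{473}{110864}$ ($G{\left(M \right)} = \frac{\left(-473\right) \frac{1}{328}}{338} = \left(-473\right) \frac{1}{328} \cdot \frac{1}{338} = \left(- \frac{473}{328}\right) \frac{1}{338} = - \frac{473}{110864}$)
$\left(d{\left(u,140 \right)} + F{\left(-220,-301 \right)}\right) + G{\left(190 \right)} = \left(-76 - - \frac{301}{312}\right) - \frac{473}{110864} = \left(-76 + \frac{301}{312}\right) - \frac{473}{110864} = - \frac{23411}{312} - \frac{473}{110864} = - \frac{24957545}{332592}$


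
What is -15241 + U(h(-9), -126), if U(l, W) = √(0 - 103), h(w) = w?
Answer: -15241 + I*√103 ≈ -15241.0 + 10.149*I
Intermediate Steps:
U(l, W) = I*√103 (U(l, W) = √(-103) = I*√103)
-15241 + U(h(-9), -126) = -15241 + I*√103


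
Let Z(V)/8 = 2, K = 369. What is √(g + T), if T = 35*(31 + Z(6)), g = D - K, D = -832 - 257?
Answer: √187 ≈ 13.675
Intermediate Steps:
Z(V) = 16 (Z(V) = 8*2 = 16)
D = -1089
g = -1458 (g = -1089 - 1*369 = -1089 - 369 = -1458)
T = 1645 (T = 35*(31 + 16) = 35*47 = 1645)
√(g + T) = √(-1458 + 1645) = √187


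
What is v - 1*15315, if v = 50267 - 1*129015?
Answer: -94063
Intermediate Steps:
v = -78748 (v = 50267 - 129015 = -78748)
v - 1*15315 = -78748 - 1*15315 = -78748 - 15315 = -94063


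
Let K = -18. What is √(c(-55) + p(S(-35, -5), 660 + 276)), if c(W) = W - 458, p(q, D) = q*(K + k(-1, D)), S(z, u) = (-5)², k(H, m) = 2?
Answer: I*√913 ≈ 30.216*I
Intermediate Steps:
S(z, u) = 25
p(q, D) = -16*q (p(q, D) = q*(-18 + 2) = q*(-16) = -16*q)
c(W) = -458 + W
√(c(-55) + p(S(-35, -5), 660 + 276)) = √((-458 - 55) - 16*25) = √(-513 - 400) = √(-913) = I*√913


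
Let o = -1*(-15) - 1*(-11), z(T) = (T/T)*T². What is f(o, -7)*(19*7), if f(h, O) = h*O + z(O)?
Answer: -17689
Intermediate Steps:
z(T) = T² (z(T) = 1*T² = T²)
o = 26 (o = 15 + 11 = 26)
f(h, O) = O² + O*h (f(h, O) = h*O + O² = O*h + O² = O² + O*h)
f(o, -7)*(19*7) = (-7*(-7 + 26))*(19*7) = -7*19*133 = -133*133 = -17689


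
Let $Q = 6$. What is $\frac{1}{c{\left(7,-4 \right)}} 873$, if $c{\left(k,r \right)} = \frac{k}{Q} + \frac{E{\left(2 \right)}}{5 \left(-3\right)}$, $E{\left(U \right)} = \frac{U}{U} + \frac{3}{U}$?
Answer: $873$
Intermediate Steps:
$E{\left(U \right)} = 1 + \frac{3}{U}$
$c{\left(k,r \right)} = - \frac{1}{6} + \frac{k}{6}$ ($c{\left(k,r \right)} = \frac{k}{6} + \frac{\frac{1}{2} \left(3 + 2\right)}{5 \left(-3\right)} = k \frac{1}{6} + \frac{\frac{1}{2} \cdot 5}{-15} = \frac{k}{6} + \frac{5}{2} \left(- \frac{1}{15}\right) = \frac{k}{6} - \frac{1}{6} = - \frac{1}{6} + \frac{k}{6}$)
$\frac{1}{c{\left(7,-4 \right)}} 873 = \frac{1}{- \frac{1}{6} + \frac{1}{6} \cdot 7} \cdot 873 = \frac{1}{- \frac{1}{6} + \frac{7}{6}} \cdot 873 = 1^{-1} \cdot 873 = 1 \cdot 873 = 873$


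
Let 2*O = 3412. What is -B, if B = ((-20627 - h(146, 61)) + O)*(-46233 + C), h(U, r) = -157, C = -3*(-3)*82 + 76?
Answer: -852242116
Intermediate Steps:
C = 814 (C = 9*82 + 76 = 738 + 76 = 814)
O = 1706 (O = (1/2)*3412 = 1706)
B = 852242116 (B = ((-20627 - 1*(-157)) + 1706)*(-46233 + 814) = ((-20627 + 157) + 1706)*(-45419) = (-20470 + 1706)*(-45419) = -18764*(-45419) = 852242116)
-B = -1*852242116 = -852242116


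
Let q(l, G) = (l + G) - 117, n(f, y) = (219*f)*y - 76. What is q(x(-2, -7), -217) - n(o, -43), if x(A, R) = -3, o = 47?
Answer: 442338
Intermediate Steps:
n(f, y) = -76 + 219*f*y (n(f, y) = 219*f*y - 76 = -76 + 219*f*y)
q(l, G) = -117 + G + l (q(l, G) = (G + l) - 117 = -117 + G + l)
q(x(-2, -7), -217) - n(o, -43) = (-117 - 217 - 3) - (-76 + 219*47*(-43)) = -337 - (-76 - 442599) = -337 - 1*(-442675) = -337 + 442675 = 442338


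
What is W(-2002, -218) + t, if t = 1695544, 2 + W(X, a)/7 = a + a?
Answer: 1692478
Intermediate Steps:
W(X, a) = -14 + 14*a (W(X, a) = -14 + 7*(a + a) = -14 + 7*(2*a) = -14 + 14*a)
W(-2002, -218) + t = (-14 + 14*(-218)) + 1695544 = (-14 - 3052) + 1695544 = -3066 + 1695544 = 1692478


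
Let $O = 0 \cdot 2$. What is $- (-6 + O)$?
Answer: $6$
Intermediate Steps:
$O = 0$
$- (-6 + O) = - (-6 + 0) = \left(-1\right) \left(-6\right) = 6$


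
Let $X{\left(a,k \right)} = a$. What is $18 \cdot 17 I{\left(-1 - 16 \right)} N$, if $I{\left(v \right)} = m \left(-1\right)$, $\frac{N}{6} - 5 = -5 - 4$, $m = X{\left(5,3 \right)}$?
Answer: $36720$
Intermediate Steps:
$m = 5$
$N = -24$ ($N = 30 + 6 \left(-5 - 4\right) = 30 + 6 \left(-9\right) = 30 - 54 = -24$)
$I{\left(v \right)} = -5$ ($I{\left(v \right)} = 5 \left(-1\right) = -5$)
$18 \cdot 17 I{\left(-1 - 16 \right)} N = 18 \cdot 17 \left(\left(-5\right) \left(-24\right)\right) = 306 \cdot 120 = 36720$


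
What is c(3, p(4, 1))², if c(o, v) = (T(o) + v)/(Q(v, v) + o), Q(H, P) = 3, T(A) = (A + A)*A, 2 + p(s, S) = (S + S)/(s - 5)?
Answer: 49/9 ≈ 5.4444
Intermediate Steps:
p(s, S) = -2 + 2*S/(-5 + s) (p(s, S) = -2 + (S + S)/(s - 5) = -2 + (2*S)/(-5 + s) = -2 + 2*S/(-5 + s))
T(A) = 2*A² (T(A) = (2*A)*A = 2*A²)
c(o, v) = (v + 2*o²)/(3 + o) (c(o, v) = (2*o² + v)/(3 + o) = (v + 2*o²)/(3 + o))
c(3, p(4, 1))² = ((2*(5 + 1 - 1*4)/(-5 + 4) + 2*3²)/(3 + 3))² = ((2*(5 + 1 - 4)/(-1) + 2*9)/6)² = ((2*(-1)*2 + 18)/6)² = ((-4 + 18)/6)² = ((⅙)*14)² = (7/3)² = 49/9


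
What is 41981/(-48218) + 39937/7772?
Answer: 799702967/187375148 ≈ 4.2679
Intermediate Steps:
41981/(-48218) + 39937/7772 = 41981*(-1/48218) + 39937*(1/7772) = -41981/48218 + 39937/7772 = 799702967/187375148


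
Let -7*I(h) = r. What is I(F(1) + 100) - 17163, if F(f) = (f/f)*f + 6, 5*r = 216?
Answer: -600921/35 ≈ -17169.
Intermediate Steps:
r = 216/5 (r = (⅕)*216 = 216/5 ≈ 43.200)
F(f) = 6 + f (F(f) = 1*f + 6 = f + 6 = 6 + f)
I(h) = -216/35 (I(h) = -⅐*216/5 = -216/35)
I(F(1) + 100) - 17163 = -216/35 - 17163 = -600921/35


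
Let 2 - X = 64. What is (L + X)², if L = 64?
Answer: 4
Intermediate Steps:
X = -62 (X = 2 - 1*64 = 2 - 64 = -62)
(L + X)² = (64 - 62)² = 2² = 4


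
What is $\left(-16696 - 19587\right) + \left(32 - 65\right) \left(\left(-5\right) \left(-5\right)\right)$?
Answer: $-37108$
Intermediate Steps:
$\left(-16696 - 19587\right) + \left(32 - 65\right) \left(\left(-5\right) \left(-5\right)\right) = -36283 - 825 = -37108$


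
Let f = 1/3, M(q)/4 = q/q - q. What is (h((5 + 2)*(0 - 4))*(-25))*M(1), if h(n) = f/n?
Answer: 0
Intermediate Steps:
M(q) = 4 - 4*q (M(q) = 4*(q/q - q) = 4*(1 - q) = 4 - 4*q)
f = 1/3 ≈ 0.33333
h(n) = 1/(3*n)
(h((5 + 2)*(0 - 4))*(-25))*M(1) = ((1/(3*(((5 + 2)*(0 - 4)))))*(-25))*(4 - 4*1) = ((1/(3*((7*(-4)))))*(-25))*(4 - 4) = (((1/3)/(-28))*(-25))*0 = (((1/3)*(-1/28))*(-25))*0 = -1/84*(-25)*0 = (25/84)*0 = 0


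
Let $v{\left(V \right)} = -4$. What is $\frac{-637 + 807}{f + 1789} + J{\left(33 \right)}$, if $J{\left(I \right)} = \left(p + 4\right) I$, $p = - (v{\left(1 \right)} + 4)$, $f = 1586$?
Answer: $\frac{89134}{675} \approx 132.05$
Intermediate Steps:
$p = 0$ ($p = - (-4 + 4) = \left(-1\right) 0 = 0$)
$J{\left(I \right)} = 4 I$ ($J{\left(I \right)} = \left(0 + 4\right) I = 4 I$)
$\frac{-637 + 807}{f + 1789} + J{\left(33 \right)} = \frac{-637 + 807}{1586 + 1789} + 4 \cdot 33 = \frac{170}{3375} + 132 = 170 \cdot \frac{1}{3375} + 132 = \frac{34}{675} + 132 = \frac{89134}{675}$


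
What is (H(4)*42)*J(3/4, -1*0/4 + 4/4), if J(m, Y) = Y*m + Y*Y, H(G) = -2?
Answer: -147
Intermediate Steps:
J(m, Y) = Y**2 + Y*m (J(m, Y) = Y*m + Y**2 = Y**2 + Y*m)
(H(4)*42)*J(3/4, -1*0/4 + 4/4) = (-2*42)*((-1*0/4 + 4/4)*((-1*0/4 + 4/4) + 3/4)) = -84*(0*(1/4) + 4*(1/4))*((0*(1/4) + 4*(1/4)) + 3*(1/4)) = -84*(0 + 1)*((0 + 1) + 3/4) = -84*(1 + 3/4) = -84*7/4 = -147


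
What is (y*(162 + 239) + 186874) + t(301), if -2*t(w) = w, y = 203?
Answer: 536253/2 ≈ 2.6813e+5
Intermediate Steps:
t(w) = -w/2
(y*(162 + 239) + 186874) + t(301) = (203*(162 + 239) + 186874) - ½*301 = (203*401 + 186874) - 301/2 = (81403 + 186874) - 301/2 = 268277 - 301/2 = 536253/2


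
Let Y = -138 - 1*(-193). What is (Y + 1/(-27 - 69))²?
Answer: 27867841/9216 ≈ 3023.9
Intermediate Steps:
Y = 55 (Y = -138 + 193 = 55)
(Y + 1/(-27 - 69))² = (55 + 1/(-27 - 69))² = (55 + 1/(-96))² = (55 - 1/96)² = (5279/96)² = 27867841/9216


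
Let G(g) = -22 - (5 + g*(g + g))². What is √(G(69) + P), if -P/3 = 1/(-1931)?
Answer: I*√338436334936718/1931 ≈ 9527.0*I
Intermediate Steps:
P = 3/1931 (P = -3/(-1931) = -3*(-1/1931) = 3/1931 ≈ 0.0015536)
G(g) = -22 - (5 + 2*g²)² (G(g) = -22 - (5 + g*(2*g))² = -22 - (5 + 2*g²)²)
√(G(69) + P) = √((-22 - (5 + 2*69²)²) + 3/1931) = √((-22 - (5 + 2*4761)²) + 3/1931) = √((-22 - (5 + 9522)²) + 3/1931) = √((-22 - 1*9527²) + 3/1931) = √((-22 - 1*90763729) + 3/1931) = √((-22 - 90763729) + 3/1931) = √(-90763751 + 3/1931) = √(-175264803178/1931) = I*√338436334936718/1931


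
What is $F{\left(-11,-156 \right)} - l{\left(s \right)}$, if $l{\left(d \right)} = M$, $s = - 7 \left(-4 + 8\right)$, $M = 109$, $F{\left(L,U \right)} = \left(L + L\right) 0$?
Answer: $-109$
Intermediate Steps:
$F{\left(L,U \right)} = 0$ ($F{\left(L,U \right)} = 2 L 0 = 0$)
$s = -28$ ($s = \left(-7\right) 4 = -28$)
$l{\left(d \right)} = 109$
$F{\left(-11,-156 \right)} - l{\left(s \right)} = 0 - 109 = -109$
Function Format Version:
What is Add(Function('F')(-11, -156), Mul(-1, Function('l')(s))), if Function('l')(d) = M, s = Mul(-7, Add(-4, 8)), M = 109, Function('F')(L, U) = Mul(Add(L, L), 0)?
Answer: -109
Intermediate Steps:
Function('F')(L, U) = 0 (Function('F')(L, U) = Mul(Mul(2, L), 0) = 0)
s = -28 (s = Mul(-7, 4) = -28)
Function('l')(d) = 109
Add(Function('F')(-11, -156), Mul(-1, Function('l')(s))) = Add(0, Mul(-1, 109)) = Add(0, -109) = -109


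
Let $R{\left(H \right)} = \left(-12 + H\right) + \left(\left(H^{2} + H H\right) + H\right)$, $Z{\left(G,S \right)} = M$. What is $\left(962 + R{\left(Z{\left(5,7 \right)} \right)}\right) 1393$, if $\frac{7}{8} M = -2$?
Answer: $\frac{9320762}{7} \approx 1.3315 \cdot 10^{6}$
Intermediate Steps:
$M = - \frac{16}{7}$ ($M = \frac{8}{7} \left(-2\right) = - \frac{16}{7} \approx -2.2857$)
$Z{\left(G,S \right)} = - \frac{16}{7}$
$R{\left(H \right)} = -12 + 2 H + 2 H^{2}$ ($R{\left(H \right)} = \left(-12 + H\right) + \left(\left(H^{2} + H^{2}\right) + H\right) = \left(-12 + H\right) + \left(2 H^{2} + H\right) = \left(-12 + H\right) + \left(H + 2 H^{2}\right) = -12 + 2 H + 2 H^{2}$)
$\left(962 + R{\left(Z{\left(5,7 \right)} \right)}\right) 1393 = \left(962 + \left(-12 + 2 \left(- \frac{16}{7}\right) + 2 \left(- \frac{16}{7}\right)^{2}\right)\right) 1393 = \left(962 - \frac{300}{49}\right) 1393 = \frac{46838}{49} \cdot 1393 = \frac{9320762}{7}$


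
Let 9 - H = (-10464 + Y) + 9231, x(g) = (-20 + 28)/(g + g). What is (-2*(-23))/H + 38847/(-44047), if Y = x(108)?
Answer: -1247950077/1477028051 ≈ -0.84491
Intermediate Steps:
x(g) = 4/g (x(g) = 8/((2*g)) = 8*(1/(2*g)) = 4/g)
Y = 1/27 (Y = 4/108 = 4*(1/108) = 1/27 ≈ 0.037037)
H = 33533/27 (H = 9 - ((-10464 + 1/27) + 9231) = 9 - (-282527/27 + 9231) = 9 - 1*(-33290/27) = 9 + 33290/27 = 33533/27 ≈ 1242.0)
(-2*(-23))/H + 38847/(-44047) = (-2*(-23))/(33533/27) + 38847/(-44047) = 46*(27/33533) + 38847*(-1/44047) = 1242/33533 - 38847/44047 = -1247950077/1477028051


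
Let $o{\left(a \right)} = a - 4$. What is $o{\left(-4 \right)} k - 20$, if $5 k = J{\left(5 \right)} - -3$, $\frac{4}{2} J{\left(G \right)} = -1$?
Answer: $-24$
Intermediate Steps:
$J{\left(G \right)} = - \frac{1}{2}$ ($J{\left(G \right)} = \frac{1}{2} \left(-1\right) = - \frac{1}{2}$)
$o{\left(a \right)} = -4 + a$
$k = \frac{1}{2}$ ($k = \frac{- \frac{1}{2} - -3}{5} = \frac{- \frac{1}{2} + 3}{5} = \frac{1}{5} \cdot \frac{5}{2} = \frac{1}{2} \approx 0.5$)
$o{\left(-4 \right)} k - 20 = \left(-4 - 4\right) \frac{1}{2} - 20 = \left(-8\right) \frac{1}{2} - 20 = -4 - 20 = -24$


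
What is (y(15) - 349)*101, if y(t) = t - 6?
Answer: -34340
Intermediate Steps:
y(t) = -6 + t
(y(15) - 349)*101 = ((-6 + 15) - 349)*101 = (9 - 349)*101 = -340*101 = -34340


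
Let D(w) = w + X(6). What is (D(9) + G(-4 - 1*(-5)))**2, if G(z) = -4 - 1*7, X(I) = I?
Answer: 16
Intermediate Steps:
G(z) = -11 (G(z) = -4 - 7 = -11)
D(w) = 6 + w (D(w) = w + 6 = 6 + w)
(D(9) + G(-4 - 1*(-5)))**2 = ((6 + 9) - 11)**2 = (15 - 11)**2 = 4**2 = 16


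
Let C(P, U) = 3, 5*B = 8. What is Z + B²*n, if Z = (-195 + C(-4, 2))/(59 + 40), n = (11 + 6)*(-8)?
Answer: -288832/825 ≈ -350.10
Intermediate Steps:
B = 8/5 (B = (⅕)*8 = 8/5 ≈ 1.6000)
n = -136 (n = 17*(-8) = -136)
Z = -64/33 (Z = (-195 + 3)/(59 + 40) = -192/99 = -192*1/99 = -64/33 ≈ -1.9394)
Z + B²*n = -64/33 + (8/5)²*(-136) = -64/33 + (64/25)*(-136) = -64/33 - 8704/25 = -288832/825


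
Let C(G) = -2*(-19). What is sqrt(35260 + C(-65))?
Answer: 3*sqrt(3922) ≈ 187.88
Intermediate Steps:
C(G) = 38
sqrt(35260 + C(-65)) = sqrt(35260 + 38) = sqrt(35298) = 3*sqrt(3922)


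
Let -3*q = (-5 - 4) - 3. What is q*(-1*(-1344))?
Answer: 5376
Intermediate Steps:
q = 4 (q = -((-5 - 4) - 3)/3 = -(-9 - 3)/3 = -1/3*(-12) = 4)
q*(-1*(-1344)) = 4*(-1*(-1344)) = 4*1344 = 5376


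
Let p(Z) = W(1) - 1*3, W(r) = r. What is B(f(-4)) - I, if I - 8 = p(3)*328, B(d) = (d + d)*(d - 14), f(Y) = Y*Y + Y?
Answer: 600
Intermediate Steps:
f(Y) = Y + Y² (f(Y) = Y² + Y = Y + Y²)
p(Z) = -2 (p(Z) = 1 - 1*3 = 1 - 3 = -2)
B(d) = 2*d*(-14 + d) (B(d) = (2*d)*(-14 + d) = 2*d*(-14 + d))
I = -648 (I = 8 - 2*328 = 8 - 656 = -648)
B(f(-4)) - I = 2*(-4*(1 - 4))*(-14 - 4*(1 - 4)) - 1*(-648) = 2*(-4*(-3))*(-14 - 4*(-3)) + 648 = 2*12*(-14 + 12) + 648 = 2*12*(-2) + 648 = -48 + 648 = 600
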